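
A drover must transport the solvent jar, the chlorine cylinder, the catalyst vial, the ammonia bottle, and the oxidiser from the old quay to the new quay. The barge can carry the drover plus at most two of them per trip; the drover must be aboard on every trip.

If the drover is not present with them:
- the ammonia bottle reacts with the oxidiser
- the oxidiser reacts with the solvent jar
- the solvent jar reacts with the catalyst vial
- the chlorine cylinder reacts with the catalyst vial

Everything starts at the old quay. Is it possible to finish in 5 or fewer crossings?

No

Counting alone: the drover can take at most 2 across per trip to the new quay, so moving all 5 needs at least 3 loaded trips out, with a return between consecutive ones — at least 5 crossings.
The safety rule pushes this higher. Following every safe sequence of crossings, the most of the 5 that can be at the new quay as the barge arrives there on crossing 5 is 4 — never all 5.
So the move cannot be finished within 5 crossings. (The shortest complete plan takes 7:)
1. Drover goes to the new quay with the catalyst vial and the oxidiser.
2. Drover goes back to the old quay alone.
3. Drover goes to the new quay with the solvent jar.
4. Drover goes back to the old quay with the catalyst vial and the oxidiser.
5. Drover goes to the new quay with the ammonia bottle and the chlorine cylinder.
6. Drover goes back to the old quay alone.
7. Drover goes to the new quay with the catalyst vial and the oxidiser.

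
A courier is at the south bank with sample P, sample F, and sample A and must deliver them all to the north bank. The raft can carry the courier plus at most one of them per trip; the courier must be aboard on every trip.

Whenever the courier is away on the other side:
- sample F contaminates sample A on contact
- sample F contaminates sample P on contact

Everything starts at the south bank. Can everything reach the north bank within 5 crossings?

No

Counting alone: the courier can take at most 1 across per trip to the north bank, so moving all 3 needs at least 3 loaded trips out, with a return between consecutive ones — at least 5 crossings.
The safety rule pushes this higher. Following every safe sequence of crossings, the most of the 3 that can be at the north bank as the raft arrives there on crossing 5 is 2 — never all 3.
So the move cannot be finished within 5 crossings. (The shortest complete plan takes 7:)
1. Courier goes to the north bank with sample F.
2. Courier goes back to the south bank alone.
3. Courier goes to the north bank with sample P.
4. Courier goes back to the south bank with sample F.
5. Courier goes to the north bank with sample A.
6. Courier goes back to the south bank alone.
7. Courier goes to the north bank with sample F.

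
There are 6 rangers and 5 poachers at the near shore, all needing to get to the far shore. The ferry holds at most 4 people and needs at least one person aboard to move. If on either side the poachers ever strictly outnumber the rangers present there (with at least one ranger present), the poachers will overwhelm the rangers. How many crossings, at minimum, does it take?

Counting alone: each trip to the far shore takes at most 4 across and each return brings at least 1 back, so after t trips out (and t−1 returns) at most 4t − (t−1) of the 11 are across; that first reaches 11 at t = 4, so at least 7 crossings are needed.
The plan below uses exactly 7 crossings, so it is optimal:
1. 2 poachers → the far shore.  (the near shore: 6R 3P; the far shore: 0R 2P)
2. 1 poacher ← the near shore.  (the near shore: 6R 4P; the far shore: 0R 1P)
3. 4 poachers → the far shore.  (the near shore: 6R 0P; the far shore: 0R 5P)
4. 1 poacher ← the near shore.  (the near shore: 6R 1P; the far shore: 0R 4P)
5. 4 rangers → the far shore.  (the near shore: 2R 1P; the far shore: 4R 4P)
6. 1 poacher ← the near shore.  (the near shore: 2R 2P; the far shore: 4R 3P)
7. 2 rangers and 2 poachers → the far shore.  (the near shore: 0R 0P; the far shore: 6R 5P)

7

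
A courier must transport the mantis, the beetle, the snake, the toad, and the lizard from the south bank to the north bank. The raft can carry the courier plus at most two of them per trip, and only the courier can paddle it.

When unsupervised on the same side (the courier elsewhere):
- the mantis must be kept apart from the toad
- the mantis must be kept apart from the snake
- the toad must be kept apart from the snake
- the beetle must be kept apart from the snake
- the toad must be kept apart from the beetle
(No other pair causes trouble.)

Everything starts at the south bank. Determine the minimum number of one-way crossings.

Counting alone: the courier can take at most 2 across per trip to the north bank, so moving all 5 needs at least 3 loaded trips out, with a return between consecutive ones — at least 5 crossings.
The safety rule pushes this higher. Following every safe sequence of crossings, the most of the 5 that can be at the north bank as the raft arrives there on crossing 5 is 4 — never all 5.
So no plan with fewer than 7 crossings exists, and this one achieves 7:
1. Courier goes to the north bank with the snake and the toad.  [the south bank: the beetle, the lizard, the mantis | the north bank: the snake, the toad]
2. Courier goes back to the south bank with the snake.  [the south bank: the beetle, the lizard, the mantis, the snake | the north bank: the toad]
3. Courier goes to the north bank with the beetle and the mantis.  [the south bank: the lizard, the snake | the north bank: the beetle, the mantis, the toad]
4. Courier goes back to the south bank with the toad.  [the south bank: the lizard, the snake, the toad | the north bank: the beetle, the mantis]
5. Courier goes to the north bank with the lizard and the snake.  [the south bank: the toad | the north bank: the beetle, the lizard, the mantis, the snake]
6. Courier goes back to the south bank with the snake.  [the south bank: the snake, the toad | the north bank: the beetle, the lizard, the mantis]
7. Courier goes to the north bank with the snake and the toad.  [the south bank: — | the north bank: the beetle, the lizard, the mantis, the snake, the toad]

7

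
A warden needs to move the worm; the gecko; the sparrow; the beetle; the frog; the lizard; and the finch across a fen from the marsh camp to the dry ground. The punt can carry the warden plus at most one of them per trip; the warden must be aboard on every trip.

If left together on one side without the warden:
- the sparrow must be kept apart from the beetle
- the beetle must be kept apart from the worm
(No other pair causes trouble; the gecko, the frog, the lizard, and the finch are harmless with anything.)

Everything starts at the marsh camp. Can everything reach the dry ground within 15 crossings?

Yes

Yes — this plan uses 15 crossings (≤ 15):
1. Warden goes to the dry ground with the beetle.  [the marsh camp: the finch, the frog, the gecko, the lizard, the sparrow, the worm | the dry ground: the beetle]
2. Warden goes back to the marsh camp alone.  [the marsh camp: the finch, the frog, the gecko, the lizard, the sparrow, the worm | the dry ground: the beetle]
3. Warden goes to the dry ground with the worm.  [the marsh camp: the finch, the frog, the gecko, the lizard, the sparrow | the dry ground: the beetle, the worm]
4. Warden goes back to the marsh camp with the beetle.  [the marsh camp: the beetle, the finch, the frog, the gecko, the lizard, the sparrow | the dry ground: the worm]
5. Warden goes to the dry ground with the sparrow.  [the marsh camp: the beetle, the finch, the frog, the gecko, the lizard | the dry ground: the sparrow, the worm]
6. Warden goes back to the marsh camp alone.  [the marsh camp: the beetle, the finch, the frog, the gecko, the lizard | the dry ground: the sparrow, the worm]
7. Warden goes to the dry ground with the gecko.  [the marsh camp: the beetle, the finch, the frog, the lizard | the dry ground: the gecko, the sparrow, the worm]
8. Warden goes back to the marsh camp alone.  [the marsh camp: the beetle, the finch, the frog, the lizard | the dry ground: the gecko, the sparrow, the worm]
9. Warden goes to the dry ground with the frog.  [the marsh camp: the beetle, the finch, the lizard | the dry ground: the frog, the gecko, the sparrow, the worm]
10. Warden goes back to the marsh camp alone.  [the marsh camp: the beetle, the finch, the lizard | the dry ground: the frog, the gecko, the sparrow, the worm]
11. Warden goes to the dry ground with the lizard.  [the marsh camp: the beetle, the finch | the dry ground: the frog, the gecko, the lizard, the sparrow, the worm]
12. Warden goes back to the marsh camp alone.  [the marsh camp: the beetle, the finch | the dry ground: the frog, the gecko, the lizard, the sparrow, the worm]
13. Warden goes to the dry ground with the finch.  [the marsh camp: the beetle | the dry ground: the finch, the frog, the gecko, the lizard, the sparrow, the worm]
14. Warden goes back to the marsh camp alone.  [the marsh camp: the beetle | the dry ground: the finch, the frog, the gecko, the lizard, the sparrow, the worm]
15. Warden goes to the dry ground with the beetle.  [the marsh camp: — | the dry ground: the beetle, the finch, the frog, the gecko, the lizard, the sparrow, the worm]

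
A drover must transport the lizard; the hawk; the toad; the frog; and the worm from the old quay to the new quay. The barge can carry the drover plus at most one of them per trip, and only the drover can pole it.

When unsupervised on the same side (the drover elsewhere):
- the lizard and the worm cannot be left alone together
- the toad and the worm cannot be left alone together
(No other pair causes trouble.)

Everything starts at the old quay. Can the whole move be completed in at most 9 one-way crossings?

No

Counting alone: the drover can take at most 1 across per trip to the new quay, so moving all 5 needs at least 5 loaded trips out, with a return between consecutive ones — at least 9 crossings.
The safety rule pushes this higher. Following every safe sequence of crossings, the most of the 5 that can be at the new quay as the barge arrives there on crossing 9 is 4 — never all 5.
So the move cannot be finished within 9 crossings. (The shortest complete plan takes 11:)
1. Drover goes to the new quay with the worm.
2. Drover goes back to the old quay alone.
3. Drover goes to the new quay with the lizard.
4. Drover goes back to the old quay with the worm.
5. Drover goes to the new quay with the toad.
6. Drover goes back to the old quay alone.
7. Drover goes to the new quay with the hawk.
8. Drover goes back to the old quay alone.
9. Drover goes to the new quay with the frog.
10. Drover goes back to the old quay alone.
11. Drover goes to the new quay with the worm.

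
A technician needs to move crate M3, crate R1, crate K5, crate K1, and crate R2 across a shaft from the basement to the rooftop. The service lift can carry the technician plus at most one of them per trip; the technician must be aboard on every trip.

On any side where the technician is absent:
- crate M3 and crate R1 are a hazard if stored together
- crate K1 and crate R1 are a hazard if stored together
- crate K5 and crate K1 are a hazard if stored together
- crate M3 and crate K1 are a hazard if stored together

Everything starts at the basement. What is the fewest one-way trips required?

impossible

Whatever the first load, the items left behind include a forbidden pair without the technician. No opening move is safe, so no plan exists.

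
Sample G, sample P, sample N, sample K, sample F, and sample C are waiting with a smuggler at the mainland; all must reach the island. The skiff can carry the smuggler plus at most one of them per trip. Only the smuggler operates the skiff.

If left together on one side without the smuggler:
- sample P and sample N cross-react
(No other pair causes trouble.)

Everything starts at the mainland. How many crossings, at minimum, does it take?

Counting alone: the smuggler can take at most 1 across per trip to the island, so moving all 6 needs at least 6 loaded trips out, with a return between consecutive ones — at least 11 crossings.
The plan below uses exactly 11 crossings, so it is optimal:
1. Smuggler goes to the island with sample P.
2. Smuggler goes back to the mainland alone.
3. Smuggler goes to the island with sample G.
4. Smuggler goes back to the mainland alone.
5. Smuggler goes to the island with sample K.
6. Smuggler goes back to the mainland alone.
7. Smuggler goes to the island with sample F.
8. Smuggler goes back to the mainland alone.
9. Smuggler goes to the island with sample C.
10. Smuggler goes back to the mainland alone.
11. Smuggler goes to the island with sample N.

11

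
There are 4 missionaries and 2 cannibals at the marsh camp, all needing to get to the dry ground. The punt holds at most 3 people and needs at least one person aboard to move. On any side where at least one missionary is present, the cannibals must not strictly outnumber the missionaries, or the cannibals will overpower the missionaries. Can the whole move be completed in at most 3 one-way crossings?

No

Counting alone: each trip to the dry ground takes at most 3 across and each return brings at least 1 back, so after t trips out (and t−1 returns) at most 3t − (t−1) of the 6 are across; that first reaches 6 at t = 3, so at least 5 crossings are needed.
Since 3 < 5, 3 crossings cannot be enough. (The shortest complete plan in fact takes 5:)
1. 2 cannibals → the dry ground.  (the marsh camp: 4M 0C; the dry ground: 0M 2C)
2. 1 cannibal ← the marsh camp.  (the marsh camp: 4M 1C; the dry ground: 0M 1C)
3. 2 missionaries and 1 cannibal → the dry ground.  (the marsh camp: 2M 0C; the dry ground: 2M 2C)
4. 1 cannibal ← the marsh camp.  (the marsh camp: 2M 1C; the dry ground: 2M 1C)
5. 2 missionaries and 1 cannibal → the dry ground.  (the marsh camp: 0M 0C; the dry ground: 4M 2C)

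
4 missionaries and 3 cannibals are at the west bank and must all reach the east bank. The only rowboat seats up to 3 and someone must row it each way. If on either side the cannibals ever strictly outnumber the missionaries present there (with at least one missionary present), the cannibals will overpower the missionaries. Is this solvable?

1. 3 cannibals → the east bank.  (the west bank: 4M 0C; the east bank: 0M 3C)
2. 1 cannibal ← the west bank.  (the west bank: 4M 1C; the east bank: 0M 2C)
3. 3 missionaries → the east bank.  (the west bank: 1M 1C; the east bank: 3M 2C)
4. 1 missionary ← the west bank.  (the west bank: 2M 1C; the east bank: 2M 2C)
5. 2 missionaries and 1 cannibal → the east bank.  (the west bank: 0M 0C; the east bank: 4M 3C)

Yes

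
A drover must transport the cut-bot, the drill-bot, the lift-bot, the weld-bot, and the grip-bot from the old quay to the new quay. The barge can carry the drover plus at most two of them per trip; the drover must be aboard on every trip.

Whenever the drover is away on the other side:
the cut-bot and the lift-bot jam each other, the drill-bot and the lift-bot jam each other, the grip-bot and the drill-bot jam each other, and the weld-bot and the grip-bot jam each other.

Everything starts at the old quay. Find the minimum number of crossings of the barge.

7

Counting alone: the drover can take at most 2 across per trip to the new quay, so moving all 5 needs at least 3 loaded trips out, with a return between consecutive ones — at least 5 crossings.
The safety rule pushes this higher. Following every safe sequence of crossings, the most of the 5 that can be at the new quay as the barge arrives there on crossing 5 is 4 — never all 5.
So no plan with fewer than 7 crossings exists, and this one achieves 7:
1. Drover goes to the new quay with the grip-bot and the lift-bot.
2. Drover goes back to the old quay alone.
3. Drover goes to the new quay with the cut-bot.
4. Drover goes back to the old quay with the lift-bot.
5. Drover goes to the new quay with the drill-bot and the weld-bot.
6. Drover goes back to the old quay with the grip-bot.
7. Drover goes to the new quay with the grip-bot and the lift-bot.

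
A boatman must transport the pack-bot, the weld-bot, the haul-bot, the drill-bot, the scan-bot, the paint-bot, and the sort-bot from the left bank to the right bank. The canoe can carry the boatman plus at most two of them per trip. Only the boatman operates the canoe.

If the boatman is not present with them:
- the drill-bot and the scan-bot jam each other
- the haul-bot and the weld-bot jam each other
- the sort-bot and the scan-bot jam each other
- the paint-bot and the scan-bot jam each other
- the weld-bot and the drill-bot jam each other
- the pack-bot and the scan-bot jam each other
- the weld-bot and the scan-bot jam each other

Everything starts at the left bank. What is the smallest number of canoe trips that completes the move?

11

Counting alone: the boatman can take at most 2 across per trip to the right bank, so moving all 7 needs at least 4 loaded trips out, with a return between consecutive ones — at least 7 crossings.
The safety rule pushes this higher. Following every safe sequence of crossings, the most of the 7 that can be at the right bank as the canoe arrives there on crossings 7, 9 is 5, 6 respectively — never all 7.
So no plan with fewer than 11 crossings exists, and this one achieves 11:
1. Boatman goes to the right bank with the scan-bot and the weld-bot.  [the left bank: the drill-bot, the haul-bot, the pack-bot, the paint-bot, the sort-bot | the right bank: the scan-bot, the weld-bot]
2. Boatman goes back to the left bank with the weld-bot.  [the left bank: the drill-bot, the haul-bot, the pack-bot, the paint-bot, the sort-bot, the weld-bot | the right bank: the scan-bot]
3. Boatman goes to the right bank with the pack-bot and the weld-bot.  [the left bank: the drill-bot, the haul-bot, the paint-bot, the sort-bot | the right bank: the pack-bot, the scan-bot, the weld-bot]
4. Boatman goes back to the left bank with the scan-bot.  [the left bank: the drill-bot, the haul-bot, the paint-bot, the scan-bot, the sort-bot | the right bank: the pack-bot, the weld-bot]
5. Boatman goes to the right bank with the paint-bot and the scan-bot.  [the left bank: the drill-bot, the haul-bot, the sort-bot | the right bank: the pack-bot, the paint-bot, the scan-bot, the weld-bot]
6. Boatman goes back to the left bank with the scan-bot.  [the left bank: the drill-bot, the haul-bot, the scan-bot, the sort-bot | the right bank: the pack-bot, the paint-bot, the weld-bot]
7. Boatman goes to the right bank with the drill-bot and the sort-bot.  [the left bank: the haul-bot, the scan-bot | the right bank: the drill-bot, the pack-bot, the paint-bot, the sort-bot, the weld-bot]
8. Boatman goes back to the left bank with the weld-bot.  [the left bank: the haul-bot, the scan-bot, the weld-bot | the right bank: the drill-bot, the pack-bot, the paint-bot, the sort-bot]
9. Boatman goes to the right bank with the haul-bot and the weld-bot.  [the left bank: the scan-bot | the right bank: the drill-bot, the haul-bot, the pack-bot, the paint-bot, the sort-bot, the weld-bot]
10. Boatman goes back to the left bank with the weld-bot.  [the left bank: the scan-bot, the weld-bot | the right bank: the drill-bot, the haul-bot, the pack-bot, the paint-bot, the sort-bot]
11. Boatman goes to the right bank with the scan-bot and the weld-bot.  [the left bank: — | the right bank: the drill-bot, the haul-bot, the pack-bot, the paint-bot, the scan-bot, the sort-bot, the weld-bot]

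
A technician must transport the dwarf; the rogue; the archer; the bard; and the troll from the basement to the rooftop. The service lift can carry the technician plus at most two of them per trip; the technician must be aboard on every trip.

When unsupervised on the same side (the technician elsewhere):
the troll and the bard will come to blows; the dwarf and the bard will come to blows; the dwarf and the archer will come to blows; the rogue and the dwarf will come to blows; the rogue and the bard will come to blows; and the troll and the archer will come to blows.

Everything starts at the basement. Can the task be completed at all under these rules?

No

Whatever the first load, the items left behind include a forbidden pair without the technician. No opening move is safe, so no plan exists.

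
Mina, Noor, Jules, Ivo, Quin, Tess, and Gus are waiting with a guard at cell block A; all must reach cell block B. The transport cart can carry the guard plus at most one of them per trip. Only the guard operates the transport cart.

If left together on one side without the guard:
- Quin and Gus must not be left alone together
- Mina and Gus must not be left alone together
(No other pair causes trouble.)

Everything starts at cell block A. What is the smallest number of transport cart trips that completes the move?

Counting alone: the guard can take at most 1 across per trip to cell block B, so moving all 7 needs at least 7 loaded trips out, with a return between consecutive ones — at least 13 crossings.
The safety rule pushes this higher. Following every safe sequence of crossings, the most of the 7 that can be at cell block B as the transport cart arrives there on crossing 13 is 6 — never all 7.
So no plan with fewer than 15 crossings exists, and this one achieves 15:
1. Guard goes to cell block B with Gus.  [cell block A: Ivo, Jules, Mina, Noor, Quin, Tess | cell block B: Gus]
2. Guard goes back to cell block A alone.  [cell block A: Ivo, Jules, Mina, Noor, Quin, Tess | cell block B: Gus]
3. Guard goes to cell block B with Mina.  [cell block A: Ivo, Jules, Noor, Quin, Tess | cell block B: Gus, Mina]
4. Guard goes back to cell block A with Gus.  [cell block A: Gus, Ivo, Jules, Noor, Quin, Tess | cell block B: Mina]
5. Guard goes to cell block B with Quin.  [cell block A: Gus, Ivo, Jules, Noor, Tess | cell block B: Mina, Quin]
6. Guard goes back to cell block A alone.  [cell block A: Gus, Ivo, Jules, Noor, Tess | cell block B: Mina, Quin]
7. Guard goes to cell block B with Noor.  [cell block A: Gus, Ivo, Jules, Tess | cell block B: Mina, Noor, Quin]
8. Guard goes back to cell block A alone.  [cell block A: Gus, Ivo, Jules, Tess | cell block B: Mina, Noor, Quin]
9. Guard goes to cell block B with Jules.  [cell block A: Gus, Ivo, Tess | cell block B: Jules, Mina, Noor, Quin]
10. Guard goes back to cell block A alone.  [cell block A: Gus, Ivo, Tess | cell block B: Jules, Mina, Noor, Quin]
11. Guard goes to cell block B with Ivo.  [cell block A: Gus, Tess | cell block B: Ivo, Jules, Mina, Noor, Quin]
12. Guard goes back to cell block A alone.  [cell block A: Gus, Tess | cell block B: Ivo, Jules, Mina, Noor, Quin]
13. Guard goes to cell block B with Tess.  [cell block A: Gus | cell block B: Ivo, Jules, Mina, Noor, Quin, Tess]
14. Guard goes back to cell block A alone.  [cell block A: Gus | cell block B: Ivo, Jules, Mina, Noor, Quin, Tess]
15. Guard goes to cell block B with Gus.  [cell block A: — | cell block B: Gus, Ivo, Jules, Mina, Noor, Quin, Tess]

15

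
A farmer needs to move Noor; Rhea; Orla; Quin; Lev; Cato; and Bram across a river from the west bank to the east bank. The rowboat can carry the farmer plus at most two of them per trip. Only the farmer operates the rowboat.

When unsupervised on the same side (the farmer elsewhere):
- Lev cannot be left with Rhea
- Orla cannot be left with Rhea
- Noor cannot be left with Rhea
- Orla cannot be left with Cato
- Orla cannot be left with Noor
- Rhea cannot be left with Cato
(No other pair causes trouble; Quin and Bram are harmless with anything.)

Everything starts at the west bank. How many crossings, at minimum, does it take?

11

Counting alone: the farmer can take at most 2 across per trip to the east bank, so moving all 7 needs at least 4 loaded trips out, with a return between consecutive ones — at least 7 crossings.
The safety rule pushes this higher. Following every safe sequence of crossings, the most of the 7 that can be at the east bank as the rowboat arrives there on crossings 7, 9 is 5, 6 respectively — never all 7.
So no plan with fewer than 11 crossings exists, and this one achieves 11:
1. Farmer goes to the east bank with Orla and Rhea.  [the west bank: Bram, Cato, Lev, Noor, Quin | the east bank: Orla, Rhea]
2. Farmer goes back to the west bank with Rhea.  [the west bank: Bram, Cato, Lev, Noor, Quin, Rhea | the east bank: Orla]
3. Farmer goes to the east bank with Quin and Rhea.  [the west bank: Bram, Cato, Lev, Noor | the east bank: Orla, Quin, Rhea]
4. Farmer goes back to the west bank with Rhea.  [the west bank: Bram, Cato, Lev, Noor, Rhea | the east bank: Orla, Quin]
5. Farmer goes to the east bank with Lev and Rhea.  [the west bank: Bram, Cato, Noor | the east bank: Lev, Orla, Quin, Rhea]
6. Farmer goes back to the west bank with Rhea.  [the west bank: Bram, Cato, Noor, Rhea | the east bank: Lev, Orla, Quin]
7. Farmer goes to the east bank with Cato and Noor.  [the west bank: Bram, Rhea | the east bank: Cato, Lev, Noor, Orla, Quin]
8. Farmer goes back to the west bank with Orla.  [the west bank: Bram, Orla, Rhea | the east bank: Cato, Lev, Noor, Quin]
9. Farmer goes to the east bank with Bram and Rhea.  [the west bank: Orla | the east bank: Bram, Cato, Lev, Noor, Quin, Rhea]
10. Farmer goes back to the west bank with Rhea.  [the west bank: Orla, Rhea | the east bank: Bram, Cato, Lev, Noor, Quin]
11. Farmer goes to the east bank with Orla and Rhea.  [the west bank: — | the east bank: Bram, Cato, Lev, Noor, Orla, Quin, Rhea]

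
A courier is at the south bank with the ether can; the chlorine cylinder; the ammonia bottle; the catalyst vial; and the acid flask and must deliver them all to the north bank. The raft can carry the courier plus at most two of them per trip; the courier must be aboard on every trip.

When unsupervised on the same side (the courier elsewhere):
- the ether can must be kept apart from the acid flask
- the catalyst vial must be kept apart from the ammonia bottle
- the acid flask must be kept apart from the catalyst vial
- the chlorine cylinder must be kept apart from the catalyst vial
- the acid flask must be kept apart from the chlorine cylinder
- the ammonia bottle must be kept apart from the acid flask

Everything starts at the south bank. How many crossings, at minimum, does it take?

7

Counting alone: the courier can take at most 2 across per trip to the north bank, so moving all 5 needs at least 3 loaded trips out, with a return between consecutive ones — at least 5 crossings.
The safety rule pushes this higher. Following every safe sequence of crossings, the most of the 5 that can be at the north bank as the raft arrives there on crossing 5 is 4 — never all 5.
So no plan with fewer than 7 crossings exists, and this one achieves 7:
1. Courier goes to the north bank with the acid flask and the catalyst vial.  [the south bank: the ammonia bottle, the chlorine cylinder, the ether can | the north bank: the acid flask, the catalyst vial]
2. Courier goes back to the south bank with the catalyst vial.  [the south bank: the ammonia bottle, the catalyst vial, the chlorine cylinder, the ether can | the north bank: the acid flask]
3. Courier goes to the north bank with the catalyst vial and the ether can.  [the south bank: the ammonia bottle, the chlorine cylinder | the north bank: the acid flask, the catalyst vial, the ether can]
4. Courier goes back to the south bank with the acid flask.  [the south bank: the acid flask, the ammonia bottle, the chlorine cylinder | the north bank: the catalyst vial, the ether can]
5. Courier goes to the north bank with the ammonia bottle and the chlorine cylinder.  [the south bank: the acid flask | the north bank: the ammonia bottle, the catalyst vial, the chlorine cylinder, the ether can]
6. Courier goes back to the south bank with the catalyst vial.  [the south bank: the acid flask, the catalyst vial | the north bank: the ammonia bottle, the chlorine cylinder, the ether can]
7. Courier goes to the north bank with the acid flask and the catalyst vial.  [the south bank: — | the north bank: the acid flask, the ammonia bottle, the catalyst vial, the chlorine cylinder, the ether can]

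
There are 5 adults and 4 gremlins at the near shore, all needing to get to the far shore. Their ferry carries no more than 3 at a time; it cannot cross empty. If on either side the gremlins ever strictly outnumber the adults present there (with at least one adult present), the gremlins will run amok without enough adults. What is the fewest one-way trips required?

7

Counting alone: each trip to the far shore takes at most 3 across and each return brings at least 1 back, so after t trips out (and t−1 returns) at most 3t − (t−1) of the 9 are across; that first reaches 9 at t = 4, so at least 7 crossings are needed.
The plan below uses exactly 7 crossings, so it is optimal:
1. 3 gremlins → the far shore.  (the near shore: 5A 1G; the far shore: 0A 3G)
2. 1 gremlin ← the near shore.  (the near shore: 5A 2G; the far shore: 0A 2G)
3. 3 adults → the far shore.  (the near shore: 2A 2G; the far shore: 3A 2G)
4. 1 adult ← the near shore.  (the near shore: 3A 2G; the far shore: 2A 2G)
5. 2 adults and 1 gremlin → the far shore.  (the near shore: 1A 1G; the far shore: 4A 3G)
6. 1 adult ← the near shore.  (the near shore: 2A 1G; the far shore: 3A 3G)
7. 2 adults and 1 gremlin → the far shore.  (the near shore: 0A 0G; the far shore: 5A 4G)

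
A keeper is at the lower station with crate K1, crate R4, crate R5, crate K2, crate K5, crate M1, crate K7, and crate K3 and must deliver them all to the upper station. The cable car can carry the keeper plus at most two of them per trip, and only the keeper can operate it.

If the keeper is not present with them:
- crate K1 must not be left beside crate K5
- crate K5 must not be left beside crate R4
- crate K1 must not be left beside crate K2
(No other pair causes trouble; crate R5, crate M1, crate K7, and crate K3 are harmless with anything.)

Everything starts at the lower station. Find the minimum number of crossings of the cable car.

Counting alone: the keeper can take at most 2 across per trip to the upper station, so moving all 8 needs at least 4 loaded trips out, with a return between consecutive ones — at least 7 crossings.
The plan below uses exactly 7 crossings, so it is optimal:
1. Keeper goes to the upper station with crate K1 and crate R4.
2. Keeper goes back to the lower station alone.
3. Keeper goes to the upper station with crate M1 and crate R5.
4. Keeper goes back to the lower station alone.
5. Keeper goes to the upper station with crate K3 and crate K7.
6. Keeper goes back to the lower station alone.
7. Keeper goes to the upper station with crate K2 and crate K5.

7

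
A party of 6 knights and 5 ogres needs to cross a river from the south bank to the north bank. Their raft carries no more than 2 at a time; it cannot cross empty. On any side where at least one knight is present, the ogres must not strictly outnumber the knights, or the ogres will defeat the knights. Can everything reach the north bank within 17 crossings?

No

Counting alone: each trip to the north bank takes at most 2 across and each return brings at least 1 back, so after t trips out (and t−1 returns) at most 2t − (t−1) of the 11 are across; that first reaches 11 at t = 10, so at least 19 crossings are needed.
Since 17 < 19, 17 crossings cannot be enough. (The shortest complete plan in fact takes 19:)
1. 2 ogres → the north bank.  (the south bank: 6K 3O; the north bank: 0K 2O)
2. 1 ogre ← the south bank.  (the south bank: 6K 4O; the north bank: 0K 1O)
3. 2 ogres → the north bank.  (the south bank: 6K 2O; the north bank: 0K 3O)
4. 1 ogre ← the south bank.  (the south bank: 6K 3O; the north bank: 0K 2O)
5. 2 knights → the north bank.  (the south bank: 4K 3O; the north bank: 2K 2O)
6. 1 ogre ← the south bank.  (the south bank: 4K 4O; the north bank: 2K 1O)
7. 1 knight and 1 ogre → the north bank.  (the south bank: 3K 3O; the north bank: 3K 2O)
8. 1 knight ← the south bank.  (the south bank: 4K 3O; the north bank: 2K 2O)
9. 1 knight and 1 ogre → the north bank.  (the south bank: 3K 2O; the north bank: 3K 3O)
10. 1 ogre ← the south bank.  (the south bank: 3K 3O; the north bank: 3K 2O)
11. 1 knight and 1 ogre → the north bank.  (the south bank: 2K 2O; the north bank: 4K 3O)
12. 1 knight ← the south bank.  (the south bank: 3K 2O; the north bank: 3K 3O)
13. 1 knight and 1 ogre → the north bank.  (the south bank: 2K 1O; the north bank: 4K 4O)
14. 1 ogre ← the south bank.  (the south bank: 2K 2O; the north bank: 4K 3O)
15. 1 knight and 1 ogre → the north bank.  (the south bank: 1K 1O; the north bank: 5K 4O)
16. 1 knight ← the south bank.  (the south bank: 2K 1O; the north bank: 4K 4O)
17. 1 knight and 1 ogre → the north bank.  (the south bank: 1K 0O; the north bank: 5K 5O)
18. 1 ogre ← the south bank.  (the south bank: 1K 1O; the north bank: 5K 4O)
19. 1 knight and 1 ogre → the north bank.  (the south bank: 0K 0O; the north bank: 6K 5O)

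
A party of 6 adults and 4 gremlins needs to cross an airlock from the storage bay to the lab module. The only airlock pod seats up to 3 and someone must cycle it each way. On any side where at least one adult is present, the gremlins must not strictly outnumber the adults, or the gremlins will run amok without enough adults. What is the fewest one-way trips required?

Counting alone: each trip to the lab module takes at most 3 across and each return brings at least 1 back, so after t trips out (and t−1 returns) at most 3t − (t−1) of the 10 are across; that first reaches 10 at t = 5, so at least 9 crossings are needed.
The plan below uses exactly 9 crossings, so it is optimal:
1. 2 gremlins → the lab module.  (the storage bay: 6A 2G; the lab module: 0A 2G)
2. 1 gremlin ← the storage bay.  (the storage bay: 6A 3G; the lab module: 0A 1G)
3. 3 gremlins → the lab module.  (the storage bay: 6A 0G; the lab module: 0A 4G)
4. 1 gremlin ← the storage bay.  (the storage bay: 6A 1G; the lab module: 0A 3G)
5. 3 adults → the lab module.  (the storage bay: 3A 1G; the lab module: 3A 3G)
6. 1 gremlin ← the storage bay.  (the storage bay: 3A 2G; the lab module: 3A 2G)
7. 1 adult and 2 gremlins → the lab module.  (the storage bay: 2A 0G; the lab module: 4A 4G)
8. 1 gremlin ← the storage bay.  (the storage bay: 2A 1G; the lab module: 4A 3G)
9. 2 adults and 1 gremlin → the lab module.  (the storage bay: 0A 0G; the lab module: 6A 4G)

9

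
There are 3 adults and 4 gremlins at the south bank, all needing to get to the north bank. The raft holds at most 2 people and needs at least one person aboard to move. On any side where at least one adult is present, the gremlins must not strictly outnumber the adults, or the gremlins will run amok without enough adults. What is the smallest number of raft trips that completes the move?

The gremlins already outnumber the adults at the south bank before anyone moves, so the starting position itself is disallowed.

impossible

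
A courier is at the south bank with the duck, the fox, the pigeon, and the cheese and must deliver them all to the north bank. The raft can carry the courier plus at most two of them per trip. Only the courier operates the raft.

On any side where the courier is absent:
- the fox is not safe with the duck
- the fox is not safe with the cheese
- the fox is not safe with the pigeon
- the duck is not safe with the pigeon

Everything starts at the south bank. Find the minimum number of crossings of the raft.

5

Counting alone: the courier can take at most 2 across per trip to the north bank, so moving all 4 needs at least 2 loaded trips out, with a return between consecutive ones — at least 3 crossings.
The safety rule pushes this higher. Following every safe sequence of crossings, the most of the 4 that can be at the north bank as the raft arrives there on crossing 3 is 3 — never all 4.
So no plan with fewer than 5 crossings exists, and this one achieves 5:
1. Courier goes to the north bank with the duck and the fox.  [the south bank: the cheese, the pigeon | the north bank: the duck, the fox]
2. Courier goes back to the south bank with the duck.  [the south bank: the cheese, the duck, the pigeon | the north bank: the fox]
3. Courier goes to the north bank with the cheese and the duck.  [the south bank: the pigeon | the north bank: the cheese, the duck, the fox]
4. Courier goes back to the south bank with the fox.  [the south bank: the fox, the pigeon | the north bank: the cheese, the duck]
5. Courier goes to the north bank with the fox and the pigeon.  [the south bank: — | the north bank: the cheese, the duck, the fox, the pigeon]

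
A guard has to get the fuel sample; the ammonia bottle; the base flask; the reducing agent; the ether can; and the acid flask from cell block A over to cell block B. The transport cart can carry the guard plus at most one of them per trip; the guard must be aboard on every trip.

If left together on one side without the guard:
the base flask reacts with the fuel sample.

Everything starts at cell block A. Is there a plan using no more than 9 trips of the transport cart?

Counting alone: the guard can take at most 1 across per trip to cell block B, so moving all 6 needs at least 6 loaded trips out, with a return between consecutive ones — at least 11 crossings.
Since 9 < 11, 9 crossings cannot be enough. (The shortest complete plan in fact takes 11:)
1. Guard goes to cell block B with the fuel sample.  [cell block A: the acid flask, the ammonia bottle, the base flask, the ether can, the reducing agent | cell block B: the fuel sample]
2. Guard goes back to cell block A alone.  [cell block A: the acid flask, the ammonia bottle, the base flask, the ether can, the reducing agent | cell block B: the fuel sample]
3. Guard goes to cell block B with the ammonia bottle.  [cell block A: the acid flask, the base flask, the ether can, the reducing agent | cell block B: the ammonia bottle, the fuel sample]
4. Guard goes back to cell block A alone.  [cell block A: the acid flask, the base flask, the ether can, the reducing agent | cell block B: the ammonia bottle, the fuel sample]
5. Guard goes to cell block B with the reducing agent.  [cell block A: the acid flask, the base flask, the ether can | cell block B: the ammonia bottle, the fuel sample, the reducing agent]
6. Guard goes back to cell block A alone.  [cell block A: the acid flask, the base flask, the ether can | cell block B: the ammonia bottle, the fuel sample, the reducing agent]
7. Guard goes to cell block B with the ether can.  [cell block A: the acid flask, the base flask | cell block B: the ammonia bottle, the ether can, the fuel sample, the reducing agent]
8. Guard goes back to cell block A alone.  [cell block A: the acid flask, the base flask | cell block B: the ammonia bottle, the ether can, the fuel sample, the reducing agent]
9. Guard goes to cell block B with the acid flask.  [cell block A: the base flask | cell block B: the acid flask, the ammonia bottle, the ether can, the fuel sample, the reducing agent]
10. Guard goes back to cell block A alone.  [cell block A: the base flask | cell block B: the acid flask, the ammonia bottle, the ether can, the fuel sample, the reducing agent]
11. Guard goes to cell block B with the base flask.  [cell block A: — | cell block B: the acid flask, the ammonia bottle, the base flask, the ether can, the fuel sample, the reducing agent]

No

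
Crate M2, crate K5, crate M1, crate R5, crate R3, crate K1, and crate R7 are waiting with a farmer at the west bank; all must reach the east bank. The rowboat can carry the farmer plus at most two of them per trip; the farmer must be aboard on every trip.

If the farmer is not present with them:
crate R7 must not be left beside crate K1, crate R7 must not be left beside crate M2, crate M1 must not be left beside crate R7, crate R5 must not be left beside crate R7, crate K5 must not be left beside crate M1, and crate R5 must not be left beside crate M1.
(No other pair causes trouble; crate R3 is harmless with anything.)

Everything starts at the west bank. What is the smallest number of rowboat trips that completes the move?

11

Counting alone: the farmer can take at most 2 across per trip to the east bank, so moving all 7 needs at least 4 loaded trips out, with a return between consecutive ones — at least 7 crossings.
The safety rule pushes this higher. Following every safe sequence of crossings, the most of the 7 that can be at the east bank as the rowboat arrives there on crossings 7, 9 is 5, 6 respectively — never all 7.
So no plan with fewer than 11 crossings exists, and this one achieves 11:
1. Farmer goes to the east bank with crate M1 and crate R7.  [the west bank: crate K1, crate K5, crate M2, crate R3, crate R5 | the east bank: crate M1, crate R7]
2. Farmer goes back to the west bank with crate M1.  [the west bank: crate K1, crate K5, crate M1, crate M2, crate R3, crate R5 | the east bank: crate R7]
3. Farmer goes to the east bank with crate M1 and crate M2.  [the west bank: crate K1, crate K5, crate R3, crate R5 | the east bank: crate M1, crate M2, crate R7]
4. Farmer goes back to the west bank with crate R7.  [the west bank: crate K1, crate K5, crate R3, crate R5, crate R7 | the east bank: crate M1, crate M2]
5. Farmer goes to the east bank with crate K1 and crate R5.  [the west bank: crate K5, crate R3, crate R7 | the east bank: crate K1, crate M1, crate M2, crate R5]
6. Farmer goes back to the west bank with crate M1.  [the west bank: crate K5, crate M1, crate R3, crate R7 | the east bank: crate K1, crate M2, crate R5]
7. Farmer goes to the east bank with crate K5 and crate M1.  [the west bank: crate R3, crate R7 | the east bank: crate K1, crate K5, crate M1, crate M2, crate R5]
8. Farmer goes back to the west bank with crate M1.  [the west bank: crate M1, crate R3, crate R7 | the east bank: crate K1, crate K5, crate M2, crate R5]
9. Farmer goes to the east bank with crate M1 and crate R3.  [the west bank: crate R7 | the east bank: crate K1, crate K5, crate M1, crate M2, crate R3, crate R5]
10. Farmer goes back to the west bank with crate M1.  [the west bank: crate M1, crate R7 | the east bank: crate K1, crate K5, crate M2, crate R3, crate R5]
11. Farmer goes to the east bank with crate M1 and crate R7.  [the west bank: — | the east bank: crate K1, crate K5, crate M1, crate M2, crate R3, crate R5, crate R7]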